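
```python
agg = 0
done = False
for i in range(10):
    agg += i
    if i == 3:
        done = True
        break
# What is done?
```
Trace:
  agg=0
  agg=0, done=False
  agg=0, done=False, i=0
  agg=1, done=False, i=1
  agg=3, done=False, i=2
  agg=6, done=True, i=3

Final answer: True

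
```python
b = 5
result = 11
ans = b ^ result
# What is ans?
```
Trace:
  b=5
  b=5, result=11
  b=5, result=11, ans=14

Final answer: 14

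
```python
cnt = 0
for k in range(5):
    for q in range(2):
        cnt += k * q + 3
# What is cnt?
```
Trace:
  cnt=0
  cnt=3, k=0, q=0
  cnt=6, k=0, q=1
  cnt=9, k=1, q=0
  cnt=13, k=1, q=1
  cnt=16, k=2, q=0
  cnt=21, k=2, q=1
  cnt=24, k=3, q=0
  cnt=30, k=3, q=1
  cnt=33, k=4, q=0
  cnt=40, k=4, q=1

Final answer: 40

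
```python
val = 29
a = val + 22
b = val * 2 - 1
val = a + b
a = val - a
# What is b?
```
Trace:
  val=29
  val=29, a=51
  val=29, a=51, b=57
  val=108, a=51, b=57
  val=108, a=57, b=57

Final answer: 57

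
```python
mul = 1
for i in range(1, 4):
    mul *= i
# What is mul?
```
Trace:
  mul=1
  mul=1, i=1
  mul=2, i=2
  mul=6, i=3

Final answer: 6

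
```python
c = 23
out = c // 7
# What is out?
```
Trace:
  c=23
  c=23, out=3

Final answer: 3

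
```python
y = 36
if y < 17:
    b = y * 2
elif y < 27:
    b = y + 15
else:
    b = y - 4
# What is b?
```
Trace:
  y=36
  y=36, b=32

Final answer: 32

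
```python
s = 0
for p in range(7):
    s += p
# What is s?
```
Trace:
  s=0
  s=0, p=0
  s=1, p=1
  s=3, p=2
  s=6, p=3
  s=10, p=4
  s=15, p=5
  s=21, p=6

Final answer: 21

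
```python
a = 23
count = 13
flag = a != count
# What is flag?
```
Trace:
  a=23
  a=23, count=13
  a=23, count=13, flag=True

Final answer: True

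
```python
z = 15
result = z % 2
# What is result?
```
Trace:
  z=15
  z=15, result=1

Final answer: 1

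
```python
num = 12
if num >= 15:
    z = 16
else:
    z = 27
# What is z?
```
Trace:
  num=12
  num=12, z=27

Final answer: 27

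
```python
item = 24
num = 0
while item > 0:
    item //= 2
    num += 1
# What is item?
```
Trace:
  item=24
  item=24, num=0
  item=12, num=1
  item=6, num=2
  item=3, num=3
  item=1, num=4
  item=0, num=5

Final answer: 0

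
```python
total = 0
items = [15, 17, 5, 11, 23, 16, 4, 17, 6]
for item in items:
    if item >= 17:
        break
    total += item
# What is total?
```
Trace:
  total=0
  total=15, item=15
  total=15, item=17

Final answer: 15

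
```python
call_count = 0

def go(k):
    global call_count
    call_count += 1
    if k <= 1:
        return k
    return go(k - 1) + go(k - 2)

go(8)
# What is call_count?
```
Call trace (a repeated sub-call is expanded the first time; later identical calls just restate its return value):
go(k=8)
  go(k=7)
    go(k=6)
      go(k=5)
        go(k=4)
          go(k=3)
            go(k=2)
              go(k=1)
              -> return 1
              go(k=0)
              -> return 0
            -> return 1
            go(k=1)
            -> return 1
          -> return 2
          go(k=2) -> return 1  (same call as traced above)
        -> return 3
        go(k=3) -> return 2  (same call as traced above)
      -> return 5
      go(k=4) -> return 3  (same call as traced above)
    -> return 8
    go(k=5) -> return 5  (same call as traced above)
  -> return 13
  go(k=6) -> return 8  (same call as traced above)
-> return 21

call_count is incremented once per call, so count the calls in each subtree. Let C(k) = number of calls made by go(k).
C(0) = C(1) = 1 (base case, no recursion); C(k) = 1 + C(k - 1) + C(k - 2) otherwise.
C(2) = 1 + C(1) + C(0) = 1 + 1 + 1 = 3
C(3) = 1 + C(2) + C(1) = 1 + 3 + 1 = 5
C(4) = 1 + C(3) + C(2) = 1 + 5 + 3 = 9
C(5) = 1 + C(4) + C(3) = 1 + 9 + 5 = 15
C(6) = 1 + C(5) + C(4) = 1 + 15 + 9 = 25
C(7) = 1 + C(6) + C(5) = 1 + 25 + 15 = 41
C(8) = 1 + C(7) + C(6) = 1 + 41 + 25 = 67
call_count = C(8) = 67

Final answer: 67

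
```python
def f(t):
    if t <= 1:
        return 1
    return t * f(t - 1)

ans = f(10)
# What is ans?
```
Call trace:
f(t=10)
  f(t=9)
    f(t=8)
      f(t=7)
        f(t=6)
          f(t=5)
            f(t=4)
              f(t=3)
                f(t=2)
                  f(t=1)
                  -> return 1
                -> return 2
              -> return 6
            -> return 24
          -> return 120
        -> return 720
      -> return 5040
    -> return 40320
  -> return 362880
-> return 3628800

Final answer: 3628800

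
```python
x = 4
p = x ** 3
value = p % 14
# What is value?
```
Trace:
  x=4
  x=4, p=64
  x=4, p=64, value=8

Final answer: 8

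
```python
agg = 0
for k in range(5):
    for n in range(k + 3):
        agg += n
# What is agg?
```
Trace:
  agg=0
  agg=0, k=0, n=0
  agg=1, k=0, n=1
  agg=3, k=0, n=2
  agg=3, k=1, n=0
  agg=4, k=1, n=1
  agg=6, k=1, n=2
  agg=9, k=1, n=3
  agg=9, k=2, n=0
  agg=10, k=2, n=1
  agg=12, k=2, n=2
  agg=15, k=2, n=3
  agg=19, k=2, n=4
  agg=19, k=3, n=0
  agg=20, k=3, n=1
  agg=22, k=3, n=2
  agg=25, k=3, n=3
  agg=29, k=3, n=4
  agg=34, k=3, n=5
  agg=34, k=4, n=0
  agg=35, k=4, n=1
  agg=37, k=4, n=2
  agg=40, k=4, n=3
  agg=44, k=4, n=4
  agg=49, k=4, n=5
  agg=55, k=4, n=6

Final answer: 55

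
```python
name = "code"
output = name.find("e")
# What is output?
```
Trace:
  name='code'
  name='code', output=3

Final answer: 3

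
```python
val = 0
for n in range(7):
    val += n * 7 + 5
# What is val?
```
Trace:
  val=0
  val=5, n=0
  val=17, n=1
  val=36, n=2
  val=62, n=3
  val=95, n=4
  val=135, n=5
  val=182, n=6

Final answer: 182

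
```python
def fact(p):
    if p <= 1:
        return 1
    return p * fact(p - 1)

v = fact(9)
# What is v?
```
Call trace:
fact(p=9)
  fact(p=8)
    fact(p=7)
      fact(p=6)
        fact(p=5)
          fact(p=4)
            fact(p=3)
              fact(p=2)
                fact(p=1)
                -> return 1
              -> return 2
            -> return 6
          -> return 24
        -> return 120
      -> return 720
    -> return 5040
  -> return 40320
-> return 362880

Final answer: 362880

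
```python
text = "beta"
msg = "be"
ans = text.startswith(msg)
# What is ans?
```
Trace:
  text='beta'
  text='beta', msg='be'
  text='beta', msg='be', ans=True

Final answer: True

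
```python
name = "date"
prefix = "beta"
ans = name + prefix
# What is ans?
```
Trace:
  name='date'
  name='date', prefix='beta'
  name='date', prefix='beta', ans='datebeta'

Final answer: 'datebeta'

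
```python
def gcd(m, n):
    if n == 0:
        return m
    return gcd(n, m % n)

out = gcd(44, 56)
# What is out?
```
Call trace:
gcd(m=44, n=56)
  gcd(m=56, n=44)
    gcd(m=44, n=12)
      gcd(m=12, n=8)
        gcd(m=8, n=4)
          gcd(m=4, n=0)
          -> return 4
        -> return 4
      -> return 4
    -> return 4
  -> return 4
-> return 4

Final answer: 4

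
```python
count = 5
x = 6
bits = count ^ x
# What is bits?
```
Trace:
  count=5
  count=5, x=6
  count=5, x=6, bits=3

Final answer: 3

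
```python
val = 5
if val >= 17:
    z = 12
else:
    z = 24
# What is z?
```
Trace:
  val=5
  val=5, z=24

Final answer: 24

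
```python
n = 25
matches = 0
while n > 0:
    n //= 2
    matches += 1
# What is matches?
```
Trace:
  n=25
  n=25, matches=0
  n=12, matches=1
  n=6, matches=2
  n=3, matches=3
  n=1, matches=4
  n=0, matches=5

Final answer: 5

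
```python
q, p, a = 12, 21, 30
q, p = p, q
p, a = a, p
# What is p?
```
Trace:
  q=12, p=21, a=30
  q=21, p=12, a=30
  q=21, p=30, a=12

Final answer: 30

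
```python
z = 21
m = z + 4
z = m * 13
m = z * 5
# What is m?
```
Trace:
  z=21
  z=21, m=25
  z=325, m=25
  z=325, m=1625

Final answer: 1625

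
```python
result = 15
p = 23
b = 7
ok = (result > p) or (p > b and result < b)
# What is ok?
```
Trace:
  result=15
  result=15, p=23
  result=15, p=23, b=7
  result=15, p=23, b=7, ok=False

Final answer: False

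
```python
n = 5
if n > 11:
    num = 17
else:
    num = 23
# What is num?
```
Trace:
  n=5
  n=5, num=23

Final answer: 23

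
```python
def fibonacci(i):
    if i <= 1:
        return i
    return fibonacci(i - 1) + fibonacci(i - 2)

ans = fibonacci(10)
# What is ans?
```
Call trace (a repeated sub-call is expanded the first time; later identical calls just restate its return value):
fibonacci(i=10)
  fibonacci(i=9)
    fibonacci(i=8)
      fibonacci(i=7)
        fibonacci(i=6)
          fibonacci(i=5)
            fibonacci(i=4)
              fibonacci(i=3)
                fibonacci(i=2)
                  fibonacci(i=1)
                  -> return 1
                  fibonacci(i=0)
                  -> return 0
                -> return 1
                fibonacci(i=1)
                -> return 1
              -> return 2
              fibonacci(i=2) -> return 1  (same call as traced above)
            -> return 3
            fibonacci(i=3) -> return 2  (same call as traced above)
          -> return 5
          fibonacci(i=4) -> return 3  (same call as traced above)
        -> return 8
        fibonacci(i=5) -> return 5  (same call as traced above)
      -> return 13
      fibonacci(i=6) -> return 8  (same call as traced above)
    -> return 21
    fibonacci(i=7) -> return 13  (same call as traced above)
  -> return 34
  fibonacci(i=8) -> return 21  (same call as traced above)
-> return 55

Final answer: 55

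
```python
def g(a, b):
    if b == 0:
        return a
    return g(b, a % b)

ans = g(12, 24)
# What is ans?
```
Call trace:
g(a=12, b=24)
  g(a=24, b=12)
    g(a=12, b=0)
    -> return 12
  -> return 12
-> return 12

Final answer: 12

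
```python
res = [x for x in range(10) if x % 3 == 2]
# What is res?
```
Trace:
  x=0
  x=1
  x=2
  x=3
  x=4
  x=5
  x=6
  x=7
  x=8
  x=9
  res=[2, 5, 8]

Final answer: [2, 5, 8]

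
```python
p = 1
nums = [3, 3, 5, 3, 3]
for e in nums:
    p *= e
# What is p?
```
Trace:
  p=1
  p=3, e=3
  p=9, e=3
  p=45, e=5
  p=135, e=3
  p=405, e=3

Final answer: 405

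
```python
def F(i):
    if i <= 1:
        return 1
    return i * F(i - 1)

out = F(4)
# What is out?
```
Call trace:
F(i=4)
  F(i=3)
    F(i=2)
      F(i=1)
      -> return 1
    -> return 2
  -> return 6
-> return 24

Final answer: 24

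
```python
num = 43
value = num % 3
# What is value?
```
Trace:
  num=43
  num=43, value=1

Final answer: 1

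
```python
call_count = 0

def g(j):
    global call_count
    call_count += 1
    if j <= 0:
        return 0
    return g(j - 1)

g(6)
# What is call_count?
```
Call trace:
g(j=6)
  g(j=5)
    g(j=4)
      g(j=3)
        g(j=2)
          g(j=1)
            g(j=0)
            -> return 0
          -> return 0
        -> return 0
      -> return 0
    -> return 0
  -> return 0
-> return 0

call_count is incremented once per call. g is entered once for each j = 6, 5, 4, 3, 2, 1, 0 (the j <= 0 call returns without recursing), i.e. 6 + 1 calls.
call_count = 7

Final answer: 7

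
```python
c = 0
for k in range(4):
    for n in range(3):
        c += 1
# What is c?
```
Trace:
  c=0
  c=1, k=0, n=0
  c=2, k=0, n=1
  c=3, k=0, n=2
  c=4, k=1, n=0
  c=5, k=1, n=1
  c=6, k=1, n=2
  c=7, k=2, n=0
  c=8, k=2, n=1
  c=9, k=2, n=2
  c=10, k=3, n=0
  c=11, k=3, n=1
  c=12, k=3, n=2

Final answer: 12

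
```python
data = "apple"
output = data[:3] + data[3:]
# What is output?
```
Trace:
  data='apple'
  data='apple', output='apple'

Final answer: 'apple'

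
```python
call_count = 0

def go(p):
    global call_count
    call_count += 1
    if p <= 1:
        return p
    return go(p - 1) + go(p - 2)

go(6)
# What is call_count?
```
Call trace (a repeated sub-call is expanded the first time; later identical calls just restate its return value):
go(p=6)
  go(p=5)
    go(p=4)
      go(p=3)
        go(p=2)
          go(p=1)
          -> return 1
          go(p=0)
          -> return 0
        -> return 1
        go(p=1)
        -> return 1
      -> return 2
      go(p=2) -> return 1  (same call as traced above)
    -> return 3
    go(p=3) -> return 2  (same call as traced above)
  -> return 5
  go(p=4) -> return 3  (same call as traced above)
-> return 8

call_count is incremented once per call, so count the calls in each subtree. Let C(p) = number of calls made by go(p).
C(0) = C(1) = 1 (base case, no recursion); C(p) = 1 + C(p - 1) + C(p - 2) otherwise.
C(2) = 1 + C(1) + C(0) = 1 + 1 + 1 = 3
C(3) = 1 + C(2) + C(1) = 1 + 3 + 1 = 5
C(4) = 1 + C(3) + C(2) = 1 + 5 + 3 = 9
C(5) = 1 + C(4) + C(3) = 1 + 9 + 5 = 15
C(6) = 1 + C(5) + C(4) = 1 + 15 + 9 = 25
call_count = C(6) = 25

Final answer: 25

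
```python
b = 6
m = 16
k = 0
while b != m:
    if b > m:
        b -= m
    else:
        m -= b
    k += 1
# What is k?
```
Trace:
  b=6
  b=6, m=16
  b=6, m=16, k=0
  b=6, m=10, k=1
  b=6, m=4, k=2
  b=2, m=4, k=3
  b=2, m=2, k=4

Final answer: 4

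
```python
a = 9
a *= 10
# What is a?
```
Trace:
  a=9
  a=90

Final answer: 90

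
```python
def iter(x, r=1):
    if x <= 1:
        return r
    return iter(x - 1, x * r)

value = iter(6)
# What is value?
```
Call trace:
iter(x=6, r=1)
  iter(x=5, r=6)
    iter(x=4, r=30)
      iter(x=3, r=120)
        iter(x=2, r=360)
          iter(x=1, r=720)
          -> return 720
        -> return 720
      -> return 720
    -> return 720
  -> return 720
-> return 720

Final answer: 720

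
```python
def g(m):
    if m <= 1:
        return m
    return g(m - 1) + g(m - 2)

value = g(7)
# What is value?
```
Call trace (a repeated sub-call is expanded the first time; later identical calls just restate its return value):
g(m=7)
  g(m=6)
    g(m=5)
      g(m=4)
        g(m=3)
          g(m=2)
            g(m=1)
            -> return 1
            g(m=0)
            -> return 0
          -> return 1
          g(m=1)
          -> return 1
        -> return 2
        g(m=2) -> return 1  (same call as traced above)
      -> return 3
      g(m=3) -> return 2  (same call as traced above)
    -> return 5
    g(m=4) -> return 3  (same call as traced above)
  -> return 8
  g(m=5) -> return 5  (same call as traced above)
-> return 13

Final answer: 13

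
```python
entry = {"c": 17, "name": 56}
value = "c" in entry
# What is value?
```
Trace:
  entry={'c': 17, 'name': 56}
  entry={'c': 17, 'name': 56}, value=True

Final answer: True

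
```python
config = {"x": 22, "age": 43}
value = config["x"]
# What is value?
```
Trace:
  config={'x': 22, 'age': 43}
  config={'x': 22, 'age': 43}, value=22

Final answer: 22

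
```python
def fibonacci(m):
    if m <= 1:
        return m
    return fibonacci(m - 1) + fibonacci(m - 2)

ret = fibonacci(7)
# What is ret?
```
Call trace (a repeated sub-call is expanded the first time; later identical calls just restate its return value):
fibonacci(m=7)
  fibonacci(m=6)
    fibonacci(m=5)
      fibonacci(m=4)
        fibonacci(m=3)
          fibonacci(m=2)
            fibonacci(m=1)
            -> return 1
            fibonacci(m=0)
            -> return 0
          -> return 1
          fibonacci(m=1)
          -> return 1
        -> return 2
        fibonacci(m=2) -> return 1  (same call as traced above)
      -> return 3
      fibonacci(m=3) -> return 2  (same call as traced above)
    -> return 5
    fibonacci(m=4) -> return 3  (same call as traced above)
  -> return 8
  fibonacci(m=5) -> return 5  (same call as traced above)
-> return 13

Final answer: 13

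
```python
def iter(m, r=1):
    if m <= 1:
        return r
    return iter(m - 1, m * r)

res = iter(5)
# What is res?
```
Call trace:
iter(m=5, r=1)
  iter(m=4, r=5)
    iter(m=3, r=20)
      iter(m=2, r=60)
        iter(m=1, r=120)
        -> return 120
      -> return 120
    -> return 120
  -> return 120
-> return 120

Final answer: 120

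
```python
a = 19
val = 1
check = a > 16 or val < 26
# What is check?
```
Trace:
  a=19
  a=19, val=1
  a=19, val=1, check=True

Final answer: True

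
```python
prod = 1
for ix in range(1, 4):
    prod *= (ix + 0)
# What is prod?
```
Trace:
  prod=1
  prod=1, ix=1
  prod=2, ix=2
  prod=6, ix=3

Final answer: 6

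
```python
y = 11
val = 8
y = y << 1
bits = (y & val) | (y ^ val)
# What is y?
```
Trace:
  y=11
  y=11, val=8
  y=22, val=8
  y=22, val=8, bits=30

Final answer: 22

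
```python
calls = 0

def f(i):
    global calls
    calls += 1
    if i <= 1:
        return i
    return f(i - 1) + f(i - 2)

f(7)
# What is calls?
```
Call trace (a repeated sub-call is expanded the first time; later identical calls just restate its return value):
f(i=7)
  f(i=6)
    f(i=5)
      f(i=4)
        f(i=3)
          f(i=2)
            f(i=1)
            -> return 1
            f(i=0)
            -> return 0
          -> return 1
          f(i=1)
          -> return 1
        -> return 2
        f(i=2) -> return 1  (same call as traced above)
      -> return 3
      f(i=3) -> return 2  (same call as traced above)
    -> return 5
    f(i=4) -> return 3  (same call as traced above)
  -> return 8
  f(i=5) -> return 5  (same call as traced above)
-> return 13

calls is incremented once per call, so count the calls in each subtree. Let C(i) = number of calls made by f(i).
C(0) = C(1) = 1 (base case, no recursion); C(i) = 1 + C(i - 1) + C(i - 2) otherwise.
C(2) = 1 + C(1) + C(0) = 1 + 1 + 1 = 3
C(3) = 1 + C(2) + C(1) = 1 + 3 + 1 = 5
C(4) = 1 + C(3) + C(2) = 1 + 5 + 3 = 9
C(5) = 1 + C(4) + C(3) = 1 + 9 + 5 = 15
C(6) = 1 + C(5) + C(4) = 1 + 15 + 9 = 25
C(7) = 1 + C(6) + C(5) = 1 + 25 + 15 = 41
calls = C(7) = 41

Final answer: 41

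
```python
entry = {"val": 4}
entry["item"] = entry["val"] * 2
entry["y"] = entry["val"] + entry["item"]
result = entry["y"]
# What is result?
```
Trace:
  entry={'val': 4}
  entry={'val': 4, 'item': 8}
  entry={'val': 4, 'item': 8, 'y': 12}
  entry={'val': 4, 'item': 8, 'y': 12}, result=12

Final answer: 12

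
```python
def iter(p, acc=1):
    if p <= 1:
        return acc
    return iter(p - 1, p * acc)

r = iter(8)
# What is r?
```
Call trace:
iter(p=8, acc=1)
  iter(p=7, acc=8)
    iter(p=6, acc=56)
      iter(p=5, acc=336)
        iter(p=4, acc=1680)
          iter(p=3, acc=6720)
            iter(p=2, acc=20160)
              iter(p=1, acc=40320)
              -> return 40320
            -> return 40320
          -> return 40320
        -> return 40320
      -> return 40320
    -> return 40320
  -> return 40320
-> return 40320

Final answer: 40320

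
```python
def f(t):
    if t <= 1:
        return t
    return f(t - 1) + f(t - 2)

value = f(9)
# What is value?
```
Call trace (a repeated sub-call is expanded the first time; later identical calls just restate its return value):
f(t=9)
  f(t=8)
    f(t=7)
      f(t=6)
        f(t=5)
          f(t=4)
            f(t=3)
              f(t=2)
                f(t=1)
                -> return 1
                f(t=0)
                -> return 0
              -> return 1
              f(t=1)
              -> return 1
            -> return 2
            f(t=2) -> return 1  (same call as traced above)
          -> return 3
          f(t=3) -> return 2  (same call as traced above)
        -> return 5
        f(t=4) -> return 3  (same call as traced above)
      -> return 8
      f(t=5) -> return 5  (same call as traced above)
    -> return 13
    f(t=6) -> return 8  (same call as traced above)
  -> return 21
  f(t=7) -> return 13  (same call as traced above)
-> return 34

Final answer: 34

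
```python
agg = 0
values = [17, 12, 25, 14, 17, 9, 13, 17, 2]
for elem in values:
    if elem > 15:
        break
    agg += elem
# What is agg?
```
Trace:
  agg=0
  agg=0, elem=17

Final answer: 0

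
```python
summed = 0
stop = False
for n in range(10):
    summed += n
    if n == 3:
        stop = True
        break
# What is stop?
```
Trace:
  summed=0
  summed=0, stop=False
  summed=0, stop=False, n=0
  summed=1, stop=False, n=1
  summed=3, stop=False, n=2
  summed=6, stop=True, n=3

Final answer: True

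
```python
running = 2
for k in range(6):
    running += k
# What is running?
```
Trace:
  running=2
  running=2, k=0
  running=3, k=1
  running=5, k=2
  running=8, k=3
  running=12, k=4
  running=17, k=5

Final answer: 17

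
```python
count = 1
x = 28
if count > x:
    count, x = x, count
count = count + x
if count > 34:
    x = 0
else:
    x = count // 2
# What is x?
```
Trace:
  count=1
  count=1, x=28
  count=1, x=28
  count=29, x=28
  count=29, x=14

Final answer: 14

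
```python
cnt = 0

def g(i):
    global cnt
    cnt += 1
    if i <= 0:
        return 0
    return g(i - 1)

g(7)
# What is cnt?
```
Call trace:
g(i=7)
  g(i=6)
    g(i=5)
      g(i=4)
        g(i=3)
          g(i=2)
            g(i=1)
              g(i=0)
              -> return 0
            -> return 0
          -> return 0
        -> return 0
      -> return 0
    -> return 0
  -> return 0
-> return 0

cnt is incremented once per call. g is entered once for each i = 7, 6, 5, 4, 3, 2, 1, 0 (the i <= 0 call returns without recursing), i.e. 7 + 1 calls.
cnt = 8

Final answer: 8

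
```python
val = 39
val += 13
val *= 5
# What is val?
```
Trace:
  val=39
  val=52
  val=260

Final answer: 260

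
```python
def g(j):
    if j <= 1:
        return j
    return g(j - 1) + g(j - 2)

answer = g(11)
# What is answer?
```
Call trace (a repeated sub-call is expanded the first time; later identical calls just restate its return value):
g(j=11)
  g(j=10)
    g(j=9)
      g(j=8)
        g(j=7)
          g(j=6)
            g(j=5)
              g(j=4)
                g(j=3)
                  g(j=2)
                    g(j=1)
                    -> return 1
                    g(j=0)
                    -> return 0
                  -> return 1
                  g(j=1)
                  -> return 1
                -> return 2
                g(j=2) -> return 1  (same call as traced above)
              -> return 3
              g(j=3) -> return 2  (same call as traced above)
            -> return 5
            g(j=4) -> return 3  (same call as traced above)
          -> return 8
          g(j=5) -> return 5  (same call as traced above)
        -> return 13
        g(j=6) -> return 8  (same call as traced above)
      -> return 21
      g(j=7) -> return 13  (same call as traced above)
    -> return 34
    g(j=8) -> return 21  (same call as traced above)
  -> return 55
  g(j=9) -> return 34  (same call as traced above)
-> return 89

Final answer: 89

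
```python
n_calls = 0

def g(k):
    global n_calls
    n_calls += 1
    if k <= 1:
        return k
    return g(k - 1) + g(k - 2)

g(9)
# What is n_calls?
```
Call trace (a repeated sub-call is expanded the first time; later identical calls just restate its return value):
g(k=9)
  g(k=8)
    g(k=7)
      g(k=6)
        g(k=5)
          g(k=4)
            g(k=3)
              g(k=2)
                g(k=1)
                -> return 1
                g(k=0)
                -> return 0
              -> return 1
              g(k=1)
              -> return 1
            -> return 2
            g(k=2) -> return 1  (same call as traced above)
          -> return 3
          g(k=3) -> return 2  (same call as traced above)
        -> return 5
        g(k=4) -> return 3  (same call as traced above)
      -> return 8
      g(k=5) -> return 5  (same call as traced above)
    -> return 13
    g(k=6) -> return 8  (same call as traced above)
  -> return 21
  g(k=7) -> return 13  (same call as traced above)
-> return 34

n_calls is incremented once per call, so count the calls in each subtree. Let C(k) = number of calls made by g(k).
C(0) = C(1) = 1 (base case, no recursion); C(k) = 1 + C(k - 1) + C(k - 2) otherwise.
C(2) = 1 + C(1) + C(0) = 1 + 1 + 1 = 3
C(3) = 1 + C(2) + C(1) = 1 + 3 + 1 = 5
C(4) = 1 + C(3) + C(2) = 1 + 5 + 3 = 9
C(5) = 1 + C(4) + C(3) = 1 + 9 + 5 = 15
C(6) = 1 + C(5) + C(4) = 1 + 15 + 9 = 25
C(7) = 1 + C(6) + C(5) = 1 + 25 + 15 = 41
C(8) = 1 + C(7) + C(6) = 1 + 41 + 25 = 67
C(9) = 1 + C(8) + C(7) = 1 + 67 + 41 = 109
n_calls = C(9) = 109

Final answer: 109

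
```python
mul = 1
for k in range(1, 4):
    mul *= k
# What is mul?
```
Trace:
  mul=1
  mul=1, k=1
  mul=2, k=2
  mul=6, k=3

Final answer: 6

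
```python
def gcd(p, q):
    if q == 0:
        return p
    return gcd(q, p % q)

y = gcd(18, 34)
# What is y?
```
Call trace:
gcd(p=18, q=34)
  gcd(p=34, q=18)
    gcd(p=18, q=16)
      gcd(p=16, q=2)
        gcd(p=2, q=0)
        -> return 2
      -> return 2
    -> return 2
  -> return 2
-> return 2

Final answer: 2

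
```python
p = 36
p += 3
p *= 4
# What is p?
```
Trace:
  p=36
  p=39
  p=156

Final answer: 156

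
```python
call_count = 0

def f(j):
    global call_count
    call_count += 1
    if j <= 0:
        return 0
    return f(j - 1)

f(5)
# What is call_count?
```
Call trace:
f(j=5)
  f(j=4)
    f(j=3)
      f(j=2)
        f(j=1)
          f(j=0)
          -> return 0
        -> return 0
      -> return 0
    -> return 0
  -> return 0
-> return 0

call_count is incremented once per call. f is entered once for each j = 5, 4, 3, 2, 1, 0 (the j <= 0 call returns without recursing), i.e. 5 + 1 calls.
call_count = 6

Final answer: 6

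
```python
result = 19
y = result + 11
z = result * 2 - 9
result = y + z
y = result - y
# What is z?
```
Trace:
  result=19
  result=19, y=30
  result=19, y=30, z=29
  result=59, y=30, z=29
  result=59, y=29, z=29

Final answer: 29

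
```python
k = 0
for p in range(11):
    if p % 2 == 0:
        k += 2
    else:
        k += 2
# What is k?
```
Trace:
  k=0
  k=2, p=0
  k=4, p=1
  k=6, p=2
  k=8, p=3
  k=10, p=4
  k=12, p=5
  k=14, p=6
  k=16, p=7
  k=18, p=8
  k=20, p=9
  k=22, p=10

Final answer: 22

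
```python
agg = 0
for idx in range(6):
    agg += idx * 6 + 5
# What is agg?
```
Trace:
  agg=0
  agg=5, idx=0
  agg=16, idx=1
  agg=33, idx=2
  agg=56, idx=3
  agg=85, idx=4
  agg=120, idx=5

Final answer: 120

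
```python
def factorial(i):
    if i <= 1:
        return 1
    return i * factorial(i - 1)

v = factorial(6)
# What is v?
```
Call trace:
factorial(i=6)
  factorial(i=5)
    factorial(i=4)
      factorial(i=3)
        factorial(i=2)
          factorial(i=1)
          -> return 1
        -> return 2
      -> return 6
    -> return 24
  -> return 120
-> return 720

Final answer: 720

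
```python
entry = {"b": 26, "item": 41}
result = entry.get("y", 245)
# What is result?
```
Trace:
  entry={'b': 26, 'item': 41}
  entry={'b': 26, 'item': 41}, result=245

Final answer: 245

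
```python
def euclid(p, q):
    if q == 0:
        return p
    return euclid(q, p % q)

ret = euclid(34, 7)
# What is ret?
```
Call trace:
euclid(p=34, q=7)
  euclid(p=7, q=6)
    euclid(p=6, q=1)
      euclid(p=1, q=0)
      -> return 1
    -> return 1
  -> return 1
-> return 1

Final answer: 1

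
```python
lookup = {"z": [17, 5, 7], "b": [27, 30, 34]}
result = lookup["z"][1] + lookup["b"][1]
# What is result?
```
Trace:
  lookup={'z': [17, 5, 7], 'b': [27, 30, 34]}
  lookup={'z': [17, 5, 7], 'b': [27, 30, 34]}, result=35

Final answer: 35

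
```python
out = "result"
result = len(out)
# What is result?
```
Trace:
  out='result'
  out='result', result=6

Final answer: 6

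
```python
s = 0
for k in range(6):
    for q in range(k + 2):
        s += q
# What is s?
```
Trace:
  s=0
  s=0, k=0, q=0
  s=1, k=0, q=1
  s=1, k=1, q=0
  s=2, k=1, q=1
  s=4, k=1, q=2
  s=4, k=2, q=0
  s=5, k=2, q=1
  s=7, k=2, q=2
  s=10, k=2, q=3
  s=10, k=3, q=0
  s=11, k=3, q=1
  s=13, k=3, q=2
  s=16, k=3, q=3
  s=20, k=3, q=4
  s=20, k=4, q=0
  s=21, k=4, q=1
  s=23, k=4, q=2
  s=26, k=4, q=3
  s=30, k=4, q=4
  s=35, k=4, q=5
  s=35, k=5, q=0
  s=36, k=5, q=1
  s=38, k=5, q=2
  s=41, k=5, q=3
  s=45, k=5, q=4
  s=50, k=5, q=5
  s=56, k=5, q=6

Final answer: 56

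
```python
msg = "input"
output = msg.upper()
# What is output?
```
Trace:
  msg='input'
  msg='input', output='INPUT'

Final answer: 'INPUT'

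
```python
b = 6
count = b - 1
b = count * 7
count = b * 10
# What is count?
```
Trace:
  b=6
  b=6, count=5
  b=35, count=5
  b=35, count=350

Final answer: 350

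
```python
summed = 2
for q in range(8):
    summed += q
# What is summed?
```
Trace:
  summed=2
  summed=2, q=0
  summed=3, q=1
  summed=5, q=2
  summed=8, q=3
  summed=12, q=4
  summed=17, q=5
  summed=23, q=6
  summed=30, q=7

Final answer: 30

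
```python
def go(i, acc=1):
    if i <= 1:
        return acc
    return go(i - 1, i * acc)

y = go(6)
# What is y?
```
Call trace:
go(i=6, acc=1)
  go(i=5, acc=6)
    go(i=4, acc=30)
      go(i=3, acc=120)
        go(i=2, acc=360)
          go(i=1, acc=720)
          -> return 720
        -> return 720
      -> return 720
    -> return 720
  -> return 720
-> return 720

Final answer: 720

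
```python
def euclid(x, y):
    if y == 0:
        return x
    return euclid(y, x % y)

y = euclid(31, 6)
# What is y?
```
Call trace:
euclid(x=31, y=6)
  euclid(x=6, y=1)
    euclid(x=1, y=0)
    -> return 1
  -> return 1
-> return 1

Final answer: 1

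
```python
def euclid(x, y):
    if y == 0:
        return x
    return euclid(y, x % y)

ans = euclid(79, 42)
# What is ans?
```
Call trace:
euclid(x=79, y=42)
  euclid(x=42, y=37)
    euclid(x=37, y=5)
      euclid(x=5, y=2)
        euclid(x=2, y=1)
          euclid(x=1, y=0)
          -> return 1
        -> return 1
      -> return 1
    -> return 1
  -> return 1
-> return 1

Final answer: 1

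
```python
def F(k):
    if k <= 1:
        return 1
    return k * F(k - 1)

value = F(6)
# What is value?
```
Call trace:
F(k=6)
  F(k=5)
    F(k=4)
      F(k=3)
        F(k=2)
          F(k=1)
          -> return 1
        -> return 2
      -> return 6
    -> return 24
  -> return 120
-> return 720

Final answer: 720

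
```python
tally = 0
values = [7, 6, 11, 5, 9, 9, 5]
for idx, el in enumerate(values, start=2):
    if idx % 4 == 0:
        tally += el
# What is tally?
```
Trace:
  tally=0
  tally=0, idx=2, el=7
  tally=0, idx=3, el=6
  tally=11, idx=4, el=11
  tally=11, idx=5, el=5
  tally=11, idx=6, el=9
  tally=11, idx=7, el=9
  tally=16, idx=8, el=5

Final answer: 16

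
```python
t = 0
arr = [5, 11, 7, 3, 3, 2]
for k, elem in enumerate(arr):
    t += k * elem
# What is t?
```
Trace:
  t=0
  t=0, k=0, elem=5
  t=11, k=1, elem=11
  t=25, k=2, elem=7
  t=34, k=3, elem=3
  t=46, k=4, elem=3
  t=56, k=5, elem=2

Final answer: 56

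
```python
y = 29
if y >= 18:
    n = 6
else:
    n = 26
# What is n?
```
Trace:
  y=29
  y=29, n=6

Final answer: 6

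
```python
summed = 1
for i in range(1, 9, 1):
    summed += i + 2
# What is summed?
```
Trace:
  summed=1
  summed=4, i=1
  summed=8, i=2
  summed=13, i=3
  summed=19, i=4
  summed=26, i=5
  summed=34, i=6
  summed=43, i=7
  summed=53, i=8

Final answer: 53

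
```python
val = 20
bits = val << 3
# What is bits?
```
Trace:
  val=20
  val=20, bits=160

Final answer: 160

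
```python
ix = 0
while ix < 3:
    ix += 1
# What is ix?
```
Trace:
  ix=0
  ix=1
  ix=2
  ix=3

Final answer: 3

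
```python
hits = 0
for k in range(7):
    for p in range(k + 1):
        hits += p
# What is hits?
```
Trace:
  hits=0
  hits=0, k=0, p=0
  hits=0, k=1, p=0
  hits=1, k=1, p=1
  hits=1, k=2, p=0
  hits=2, k=2, p=1
  hits=4, k=2, p=2
  hits=4, k=3, p=0
  hits=5, k=3, p=1
  hits=7, k=3, p=2
  hits=10, k=3, p=3
  hits=10, k=4, p=0
  hits=11, k=4, p=1
  hits=13, k=4, p=2
  hits=16, k=4, p=3
  hits=20, k=4, p=4
  hits=20, k=5, p=0
  hits=21, k=5, p=1
  hits=23, k=5, p=2
  hits=26, k=5, p=3
  hits=30, k=5, p=4
  hits=35, k=5, p=5
  hits=35, k=6, p=0
  hits=36, k=6, p=1
  hits=38, k=6, p=2
  hits=41, k=6, p=3
  hits=45, k=6, p=4
  hits=50, k=6, p=5
  hits=56, k=6, p=6

Final answer: 56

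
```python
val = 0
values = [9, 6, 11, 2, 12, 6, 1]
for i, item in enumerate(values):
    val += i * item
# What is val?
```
Trace:
  val=0
  val=0, i=0, item=9
  val=6, i=1, item=6
  val=28, i=2, item=11
  val=34, i=3, item=2
  val=82, i=4, item=12
  val=112, i=5, item=6
  val=118, i=6, item=1

Final answer: 118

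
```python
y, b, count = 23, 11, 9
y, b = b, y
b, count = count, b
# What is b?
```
Trace:
  y=23, b=11, count=9
  y=11, b=23, count=9
  y=11, b=9, count=23

Final answer: 9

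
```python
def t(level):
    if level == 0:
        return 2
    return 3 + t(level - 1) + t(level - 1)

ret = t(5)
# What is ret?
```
Call trace (a repeated sub-call is expanded the first time; later identical calls just restate its return value):
t(level=5)
  t(level=4)
    t(level=3)
      t(level=2)
        t(level=1)
          t(level=0)
          -> return 2
          t(level=0)
          -> return 2
        -> return 7
        t(level=1) -> return 7  (same call as traced above)
      -> return 17
      t(level=2) -> return 17  (same call as traced above)
    -> return 37
    t(level=3) -> return 37  (same call as traced above)
  -> return 77
  t(level=4) -> return 77  (same call as traced above)
-> return 157

Final answer: 157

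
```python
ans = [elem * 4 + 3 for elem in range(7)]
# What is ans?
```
Trace:
  elem=0
  elem=1
  elem=2
  elem=3
  elem=4
  elem=5
  elem=6
  ans=[3, 7, 11, 15, 19, 23, 27]

Final answer: [3, 7, 11, 15, 19, 23, 27]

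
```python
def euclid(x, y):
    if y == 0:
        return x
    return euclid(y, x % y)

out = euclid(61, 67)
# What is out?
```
Call trace:
euclid(x=61, y=67)
  euclid(x=67, y=61)
    euclid(x=61, y=6)
      euclid(x=6, y=1)
        euclid(x=1, y=0)
        -> return 1
      -> return 1
    -> return 1
  -> return 1
-> return 1

Final answer: 1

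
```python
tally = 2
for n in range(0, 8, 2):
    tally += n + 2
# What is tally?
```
Trace:
  tally=2
  tally=4, n=0
  tally=8, n=2
  tally=14, n=4
  tally=22, n=6

Final answer: 22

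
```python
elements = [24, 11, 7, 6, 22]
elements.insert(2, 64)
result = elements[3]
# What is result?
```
Trace:
  elements=[24, 11, 7, 6, 22]
  elements=[24, 11, 64, 7, 6, 22]
  elements=[24, 11, 64, 7, 6, 22], result=7

Final answer: 7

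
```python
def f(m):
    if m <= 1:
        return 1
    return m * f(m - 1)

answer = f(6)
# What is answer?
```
Call trace:
f(m=6)
  f(m=5)
    f(m=4)
      f(m=3)
        f(m=2)
          f(m=1)
          -> return 1
        -> return 2
      -> return 6
    -> return 24
  -> return 120
-> return 720

Final answer: 720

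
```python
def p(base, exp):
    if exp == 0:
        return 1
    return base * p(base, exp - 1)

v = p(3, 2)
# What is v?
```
Call trace:
p(base=3, exp=2)
  p(base=3, exp=1)
    p(base=3, exp=0)
    -> return 1
  -> return 3
-> return 9

Final answer: 9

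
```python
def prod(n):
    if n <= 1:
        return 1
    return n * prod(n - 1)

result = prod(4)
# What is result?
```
Call trace:
prod(n=4)
  prod(n=3)
    prod(n=2)
      prod(n=1)
      -> return 1
    -> return 2
  -> return 6
-> return 24

Final answer: 24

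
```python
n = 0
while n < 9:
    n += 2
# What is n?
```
Trace:
  n=0
  n=2
  n=4
  n=6
  n=8
  n=10

Final answer: 10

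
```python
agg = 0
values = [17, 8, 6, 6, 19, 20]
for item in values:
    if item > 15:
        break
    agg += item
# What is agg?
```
Trace:
  agg=0
  agg=0, item=17

Final answer: 0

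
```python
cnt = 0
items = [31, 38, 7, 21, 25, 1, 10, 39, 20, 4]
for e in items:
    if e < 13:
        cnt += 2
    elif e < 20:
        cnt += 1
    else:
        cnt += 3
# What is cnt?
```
Trace:
  cnt=0
  cnt=3, e=31
  cnt=6, e=38
  cnt=8, e=7
  cnt=11, e=21
  cnt=14, e=25
  cnt=16, e=1
  cnt=18, e=10
  cnt=21, e=39
  cnt=24, e=20
  cnt=26, e=4

Final answer: 26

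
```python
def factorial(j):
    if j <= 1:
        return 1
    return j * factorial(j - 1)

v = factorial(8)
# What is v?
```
Call trace:
factorial(j=8)
  factorial(j=7)
    factorial(j=6)
      factorial(j=5)
        factorial(j=4)
          factorial(j=3)
            factorial(j=2)
              factorial(j=1)
              -> return 1
            -> return 2
          -> return 6
        -> return 24
      -> return 120
    -> return 720
  -> return 5040
-> return 40320

Final answer: 40320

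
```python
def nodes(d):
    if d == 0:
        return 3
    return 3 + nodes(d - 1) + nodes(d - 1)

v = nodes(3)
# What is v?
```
Call trace (a repeated sub-call is expanded the first time; later identical calls just restate its return value):
nodes(d=3)
  nodes(d=2)
    nodes(d=1)
      nodes(d=0)
      -> return 3
      nodes(d=0)
      -> return 3
    -> return 9
    nodes(d=1) -> return 9  (same call as traced above)
  -> return 21
  nodes(d=2) -> return 21  (same call as traced above)
-> return 45

Final answer: 45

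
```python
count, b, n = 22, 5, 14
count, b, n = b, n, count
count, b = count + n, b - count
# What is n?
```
Trace:
  count=22, b=5, n=14
  count=5, b=14, n=22
  count=27, b=9, n=22

Final answer: 22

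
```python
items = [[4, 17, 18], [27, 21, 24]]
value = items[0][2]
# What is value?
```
Trace:
  items=[[4, 17, 18], [27, 21, 24]]
  items=[[4, 17, 18], [27, 21, 24]], value=18

Final answer: 18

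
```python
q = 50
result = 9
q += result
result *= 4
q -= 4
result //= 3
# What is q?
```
Trace:
  q=50
  q=50, result=9
  q=59, result=9
  q=59, result=36
  q=55, result=36
  q=55, result=12

Final answer: 55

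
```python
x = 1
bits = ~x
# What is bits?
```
Trace:
  x=1
  x=1, bits=-2

Final answer: -2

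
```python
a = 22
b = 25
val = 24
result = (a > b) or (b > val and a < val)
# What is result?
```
Trace:
  a=22
  a=22, b=25
  a=22, b=25, val=24
  a=22, b=25, val=24, result=True

Final answer: True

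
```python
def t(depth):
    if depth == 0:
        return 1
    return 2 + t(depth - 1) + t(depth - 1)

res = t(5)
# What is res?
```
Call trace (a repeated sub-call is expanded the first time; later identical calls just restate its return value):
t(depth=5)
  t(depth=4)
    t(depth=3)
      t(depth=2)
        t(depth=1)
          t(depth=0)
          -> return 1
          t(depth=0)
          -> return 1
        -> return 4
        t(depth=1) -> return 4  (same call as traced above)
      -> return 10
      t(depth=2) -> return 10  (same call as traced above)
    -> return 22
    t(depth=3) -> return 22  (same call as traced above)
  -> return 46
  t(depth=4) -> return 46  (same call as traced above)
-> return 94

Final answer: 94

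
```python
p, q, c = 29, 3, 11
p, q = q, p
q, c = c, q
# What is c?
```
Trace:
  p=29, q=3, c=11
  p=3, q=29, c=11
  p=3, q=11, c=29

Final answer: 29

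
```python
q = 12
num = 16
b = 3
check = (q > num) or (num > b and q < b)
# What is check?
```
Trace:
  q=12
  q=12, num=16
  q=12, num=16, b=3
  q=12, num=16, b=3, check=False

Final answer: False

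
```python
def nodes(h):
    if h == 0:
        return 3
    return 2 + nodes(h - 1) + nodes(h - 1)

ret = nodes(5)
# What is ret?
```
Call trace (a repeated sub-call is expanded the first time; later identical calls just restate its return value):
nodes(h=5)
  nodes(h=4)
    nodes(h=3)
      nodes(h=2)
        nodes(h=1)
          nodes(h=0)
          -> return 3
          nodes(h=0)
          -> return 3
        -> return 8
        nodes(h=1) -> return 8  (same call as traced above)
      -> return 18
      nodes(h=2) -> return 18  (same call as traced above)
    -> return 38
    nodes(h=3) -> return 38  (same call as traced above)
  -> return 78
  nodes(h=4) -> return 78  (same call as traced above)
-> return 158

Final answer: 158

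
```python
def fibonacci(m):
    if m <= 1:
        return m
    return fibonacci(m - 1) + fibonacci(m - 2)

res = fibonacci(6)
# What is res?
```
Call trace (a repeated sub-call is expanded the first time; later identical calls just restate its return value):
fibonacci(m=6)
  fibonacci(m=5)
    fibonacci(m=4)
      fibonacci(m=3)
        fibonacci(m=2)
          fibonacci(m=1)
          -> return 1
          fibonacci(m=0)
          -> return 0
        -> return 1
        fibonacci(m=1)
        -> return 1
      -> return 2
      fibonacci(m=2) -> return 1  (same call as traced above)
    -> return 3
    fibonacci(m=3) -> return 2  (same call as traced above)
  -> return 5
  fibonacci(m=4) -> return 3  (same call as traced above)
-> return 8

Final answer: 8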